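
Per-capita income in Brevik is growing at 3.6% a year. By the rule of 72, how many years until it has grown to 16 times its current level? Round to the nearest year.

One doubling takes 72/3.6 = 20.00 years.
Getting to 16× needs 4 doublings: 4 × 20.00 ≈ 80 years.

80 years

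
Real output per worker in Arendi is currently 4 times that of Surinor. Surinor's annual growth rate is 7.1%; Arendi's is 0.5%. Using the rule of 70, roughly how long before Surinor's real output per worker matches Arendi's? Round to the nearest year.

Surinor gains on Arendi at 7.1% − 0.5% = 6.6 points a year.
At that relative rate the gap halves every 70/6.6 ≈ 10.61 years.
A 4 times gap closes after 2 halvings: 2 × 10.61 ≈ 21 years.

around 21 years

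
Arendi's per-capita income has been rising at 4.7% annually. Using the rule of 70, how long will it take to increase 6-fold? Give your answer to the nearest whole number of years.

One doubling takes 70/4.7 = 14.89 years.
6× is log₂ 6 ≈ 2.58 doublings, so ≈ 2.58 × 14.89 = 38 years.

roughly 38 years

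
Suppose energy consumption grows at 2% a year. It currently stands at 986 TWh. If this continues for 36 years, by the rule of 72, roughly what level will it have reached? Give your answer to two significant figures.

≈ 2000 TWh

It doubles every 72/2 ≈ 36.00 years, so 36 years is 1.00 doublings.
2^1.00 ≈ 2.00; 986 × 2.00 ≈ 2000 TWh.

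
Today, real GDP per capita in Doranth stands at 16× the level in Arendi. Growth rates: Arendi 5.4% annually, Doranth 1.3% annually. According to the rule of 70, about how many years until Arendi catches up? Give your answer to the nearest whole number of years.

Arendi gains on Doranth at 5.4% − 1.3% = 4.1 points a year.
At that relative rate the gap halves every 70/4.1 ≈ 17.07 years.
A 16× gap closes after 4 halvings: 4 × 17.07 ≈ 68 years.

≈ 68 years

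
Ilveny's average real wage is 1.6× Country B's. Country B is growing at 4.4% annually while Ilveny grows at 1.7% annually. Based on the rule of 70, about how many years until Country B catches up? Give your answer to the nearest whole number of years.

The growth-rate gap is 4.4% − 1.7% = 2.7 percentage points.
So the ratio between them halves every 70/2.7 ≈ 25.93 years.
A 1.6× gap takes log₂(1.6) ≈ 0.68 halvings to close: 0.68 × 25.93 ≈ 18 years.

around 18 years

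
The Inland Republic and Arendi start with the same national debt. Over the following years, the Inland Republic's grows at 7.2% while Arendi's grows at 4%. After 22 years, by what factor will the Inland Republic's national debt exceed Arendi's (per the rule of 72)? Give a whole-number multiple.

≈ 2 times

the Inland Republic pulls ahead at 3.2 pp per year, so the ratio doubles every 72/3.2 ≈ 22.50 years.
In 22 years that's 0.98 doublings: 2^0.98 ≈ 2.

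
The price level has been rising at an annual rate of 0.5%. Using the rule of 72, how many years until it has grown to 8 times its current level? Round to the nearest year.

Doubling time ≈ 72/0.5 = 144.00 years.
8 = 2^3, so 3 doublings → 432 years.

about 432 years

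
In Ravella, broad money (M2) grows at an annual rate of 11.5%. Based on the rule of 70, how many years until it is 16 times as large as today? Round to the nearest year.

One doubling takes 70/11.5 = 6.09 years.
16 = 2^4, so 4 doublings → 24 years.

≈ 24 years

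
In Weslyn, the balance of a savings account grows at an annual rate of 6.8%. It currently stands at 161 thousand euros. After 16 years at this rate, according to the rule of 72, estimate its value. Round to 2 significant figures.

around 460 thousand euros

It doubles every 72/6.8 ≈ 10.59 years, so 16 years is 1.51 doublings.
2^1.51 ≈ 2.85; 161 × 2.85 ≈ 460 thousand euros.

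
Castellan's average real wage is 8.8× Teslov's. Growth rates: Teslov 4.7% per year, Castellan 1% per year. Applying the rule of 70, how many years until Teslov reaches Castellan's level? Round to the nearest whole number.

The growth-rate gap is 4.7% − 1% = 3.7 percentage points.
So the ratio between them halves every 70/3.7 ≈ 18.92 years.
An 8.8× gap takes log₂(8.8) ≈ 3.14 halvings to close: 3.14 × 18.92 ≈ 59 years.

about 59 years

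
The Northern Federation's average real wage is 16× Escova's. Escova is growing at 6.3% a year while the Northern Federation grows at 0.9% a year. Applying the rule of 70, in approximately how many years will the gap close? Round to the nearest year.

approximately 52 years

What matters is the difference: 5.4 pp.
Rule of 70 on the gap: the ratio halves every 70/5.4 ≈ 12.96 years.
A 16× gap closes after 4 halvings: 4 × 12.96 ≈ 52 years.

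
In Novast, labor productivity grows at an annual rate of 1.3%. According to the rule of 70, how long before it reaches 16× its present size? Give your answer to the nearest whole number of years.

about 215 years

One doubling takes 70/1.3 = 53.85 years.
16× is 4 doublings, so 4 × 53.85 ≈ 215 years.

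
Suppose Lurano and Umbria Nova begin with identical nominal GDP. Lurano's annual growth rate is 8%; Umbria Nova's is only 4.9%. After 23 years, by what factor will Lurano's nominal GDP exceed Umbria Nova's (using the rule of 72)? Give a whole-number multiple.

approximately 2 times

Lurano pulls ahead at 3.1 pp per year, so the ratio doubles every 72/3.1 ≈ 23.23 years.
In 23 years that's 0.99 doublings: 2^0.99 ≈ 2.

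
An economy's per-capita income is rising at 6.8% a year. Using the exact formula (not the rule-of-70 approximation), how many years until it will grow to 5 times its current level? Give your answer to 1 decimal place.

t = ln(5) / ln(1 + 0.068) = 1.6094 / 0.065788 ≈ 24.46.

24.5 years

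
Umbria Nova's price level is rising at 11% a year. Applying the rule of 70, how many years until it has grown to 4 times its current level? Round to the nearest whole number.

roughly 13 years

Doubling time ≈ 70/11 = 6.36 years.
Getting to 4× needs 2 doublings: 2 × 6.36 ≈ 13 years.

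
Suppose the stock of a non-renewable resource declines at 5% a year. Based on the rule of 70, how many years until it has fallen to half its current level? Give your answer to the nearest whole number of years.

Falling at 5%, it halves about every 70/5 = 14.00 years.

≈ 14 years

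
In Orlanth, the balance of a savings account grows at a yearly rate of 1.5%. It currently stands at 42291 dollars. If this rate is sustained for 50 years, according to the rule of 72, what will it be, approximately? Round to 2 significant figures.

It doubles every 72/1.5 ≈ 48.00 years, so 50 years is 1.04 doublings.
2^1.04 ≈ 2.06; 42291 × 2.06 ≈ 87000 dollars.

around 87000 dollars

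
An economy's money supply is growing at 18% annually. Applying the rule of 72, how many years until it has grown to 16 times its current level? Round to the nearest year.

At 18% it doubles every 72/18 ≈ 4.00 years.
Getting to 16× needs 4 doublings: 4 × 4.00 ≈ 16 years.

roughly 16 years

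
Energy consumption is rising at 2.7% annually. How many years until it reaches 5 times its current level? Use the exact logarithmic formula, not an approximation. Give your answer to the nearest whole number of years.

t = ln(5) / ln(1 + 0.027) = 1.6094 / 0.026642 ≈ 60.41.
≈ 60 years.

60 years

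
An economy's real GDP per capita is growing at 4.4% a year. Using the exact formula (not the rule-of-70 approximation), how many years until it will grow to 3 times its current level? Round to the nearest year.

t = ln(3) / ln(1 + 0.044) = 1.0986 / 0.043059 ≈ 25.51.
≈ 26 years.

26 years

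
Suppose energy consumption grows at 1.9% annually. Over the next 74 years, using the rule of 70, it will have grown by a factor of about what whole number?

Doubling time ≈ 70/1.9 = 36.84 years.
74/36.84 ≈ 2 doublings, so about 2^2 = 4×.

≈ 4 times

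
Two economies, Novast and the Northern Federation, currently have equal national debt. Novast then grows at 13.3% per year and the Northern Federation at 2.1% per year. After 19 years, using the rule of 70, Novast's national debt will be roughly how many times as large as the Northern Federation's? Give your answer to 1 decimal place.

Novast pulls ahead at 11.2 pp per year, so the ratio doubles every 70/11.2 ≈ 6.25 years.
In 19 years that's 3.04 doublings: 2^3.04 ≈ 8.2.

8.2 times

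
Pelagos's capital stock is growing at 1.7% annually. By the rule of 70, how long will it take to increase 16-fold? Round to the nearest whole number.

approximately 165 years

One doubling takes 70/1.7 = 41.18 years.
16 = 2^4, so 4 doublings → 165 years.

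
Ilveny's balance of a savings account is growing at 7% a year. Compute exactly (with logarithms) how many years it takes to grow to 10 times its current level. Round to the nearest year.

t = ln(10) / ln(1 + 0.07) = 2.3026 / 0.067659 ≈ 34.03.
≈ 34 years.

34 years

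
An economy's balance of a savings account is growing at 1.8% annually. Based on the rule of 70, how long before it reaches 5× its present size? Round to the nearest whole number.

around 90 years

Doubling time ≈ 70/1.8 = 38.89 years.
Reaching 5× takes log₂(5) ≈ 2.32 doublings.
2.32 × 38.89 ≈ 90 years.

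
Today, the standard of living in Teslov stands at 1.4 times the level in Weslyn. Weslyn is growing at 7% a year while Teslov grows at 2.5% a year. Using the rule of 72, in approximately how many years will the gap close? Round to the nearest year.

The growth-rate gap is 7% − 2.5% = 4.5 percentage points.
So the ratio between them halves every 72/4.5 ≈ 16.00 years.
A 1.4 times gap takes log₂(1.4) ≈ 0.49 halvings to close: 0.49 × 16.00 ≈ 8 years.

≈ 8 years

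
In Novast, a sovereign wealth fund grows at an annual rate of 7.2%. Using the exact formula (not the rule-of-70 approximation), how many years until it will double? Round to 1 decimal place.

10.0 years

t = ln(2) / ln(1 + 0.072) = 0.6931 / 0.069526 ≈ 9.97.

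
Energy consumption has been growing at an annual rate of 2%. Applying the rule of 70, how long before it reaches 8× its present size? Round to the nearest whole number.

At 2% it doubles every 70/2 ≈ 35.00 years.
8 = 2^3, so 3 doublings → 105 years.

about 105 years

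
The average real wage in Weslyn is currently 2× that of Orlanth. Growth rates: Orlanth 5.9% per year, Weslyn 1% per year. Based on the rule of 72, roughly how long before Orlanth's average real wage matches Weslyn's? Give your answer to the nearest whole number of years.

15 years

Orlanth gains on Weslyn at 5.9% − 1% = 4.9 points a year.
At that relative rate the gap halves every 72/4.9 ≈ 14.69 years.
A 2× gap closes after 1 halving: 1 × 14.69 ≈ 15 years.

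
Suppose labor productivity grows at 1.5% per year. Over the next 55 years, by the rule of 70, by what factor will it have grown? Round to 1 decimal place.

Doubling time ≈ 70/1.5 = 46.67 years.
55 years / 46.67 ≈ 1.18 doublings → factor 2^1.18 ≈ 2.3.

2.3 times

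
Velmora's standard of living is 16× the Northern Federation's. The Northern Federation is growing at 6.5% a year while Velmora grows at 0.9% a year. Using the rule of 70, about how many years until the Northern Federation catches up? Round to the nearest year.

about 50 years

The growth-rate gap is 6.5% − 0.9% = 5.6 percentage points.
So the ratio between them halves every 70/5.6 ≈ 12.50 years.
A 16× gap closes after 4 halvings: 4 × 12.50 ≈ 50 years.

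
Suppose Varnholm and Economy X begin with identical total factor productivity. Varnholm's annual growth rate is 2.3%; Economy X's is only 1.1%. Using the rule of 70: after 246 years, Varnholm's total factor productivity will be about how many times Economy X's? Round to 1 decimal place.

18.6 times

Varnholm pulls ahead at 1.2 pp per year, so the ratio doubles every 70/1.2 ≈ 58.33 years.
In 246 years that's 4.22 doublings: 2^4.22 ≈ 18.6.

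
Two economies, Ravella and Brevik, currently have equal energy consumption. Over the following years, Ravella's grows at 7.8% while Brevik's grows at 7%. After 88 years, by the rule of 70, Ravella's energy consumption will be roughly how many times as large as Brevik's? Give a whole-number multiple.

about 2 times

Rate gap = 7.8% − 7% = 0.8 points.
The ratio doubles every 70/0.8 ≈ 87.50 years.
88/87.50 ≈ 1.01 doublings → ratio ≈ 2^1.01 ≈ 2.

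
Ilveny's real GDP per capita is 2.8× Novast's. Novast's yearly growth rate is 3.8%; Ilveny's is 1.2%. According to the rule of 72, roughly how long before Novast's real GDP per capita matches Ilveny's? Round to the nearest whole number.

Novast gains on Ilveny at 3.8% − 1.2% = 2.6 points a year.
At that relative rate the gap halves every 72/2.6 ≈ 27.69 years.
A 2.8× gap takes log₂(2.8) ≈ 1.49 halvings to close: 1.49 × 27.69 ≈ 41 years.

41 years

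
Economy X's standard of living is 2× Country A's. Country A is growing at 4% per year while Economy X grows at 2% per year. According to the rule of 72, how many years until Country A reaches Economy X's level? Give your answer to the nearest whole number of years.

around 36 years

Country A gains on Economy X at 4% − 2% = 2 points a year.
At that relative rate the gap halves every 72/2 ≈ 36.00 years.
A 2× gap closes after 1 halving: 1 × 36.00 ≈ 36 years.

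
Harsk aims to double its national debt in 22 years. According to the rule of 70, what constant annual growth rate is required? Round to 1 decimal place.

approximately 3.2% annually

70 / 22 ≈ 3.18, so about 3.2% annually.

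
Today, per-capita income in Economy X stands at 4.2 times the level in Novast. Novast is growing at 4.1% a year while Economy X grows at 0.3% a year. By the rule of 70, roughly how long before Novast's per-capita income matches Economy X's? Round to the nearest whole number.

What matters is the difference: 3.8 pp.
Rule of 70 on the gap: the ratio halves every 70/3.8 ≈ 18.42 years.
A 4.2 times gap takes log₂(4.2) ≈ 2.07 halvings to close: 2.07 × 18.42 ≈ 38 years.

38 years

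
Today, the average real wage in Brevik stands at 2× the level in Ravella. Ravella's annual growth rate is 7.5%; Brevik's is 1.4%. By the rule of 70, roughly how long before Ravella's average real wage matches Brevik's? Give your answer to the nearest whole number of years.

≈ 11 years

What matters is the difference: 6.1 pp.
Rule of 70 on the gap: the ratio halves every 70/6.1 ≈ 11.48 years.
A 2× gap closes after 1 halving: 1 × 11.48 ≈ 11 years.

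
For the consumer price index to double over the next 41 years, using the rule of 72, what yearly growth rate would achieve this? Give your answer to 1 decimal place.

around 1.8%

72 / 41 ≈ 1.76, so about 1.8% per year.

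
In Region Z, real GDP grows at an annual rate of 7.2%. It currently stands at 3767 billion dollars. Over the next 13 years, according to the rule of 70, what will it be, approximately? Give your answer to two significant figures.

9500 billion dollars

Doubling time ≈ 70/7.2 = 9.72 years.
13 years is 13/9.72 ≈ 1.34 doublings, a factor of 2^1.34 ≈ 2.53.
3767 × 2.53 ≈ 9500 billion dollars.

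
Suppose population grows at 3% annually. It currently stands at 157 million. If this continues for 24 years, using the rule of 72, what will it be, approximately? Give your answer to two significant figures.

It doubles every 72/3 ≈ 24.00 years, so 24 years is 1.00 doublings.
2^1.00 ≈ 2.00; 157 × 2.00 ≈ 310 million.

≈ 310 million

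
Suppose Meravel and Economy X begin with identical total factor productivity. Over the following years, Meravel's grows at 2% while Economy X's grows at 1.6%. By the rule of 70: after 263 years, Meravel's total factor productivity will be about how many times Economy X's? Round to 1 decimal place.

about 2.8 times

Rate gap = 2% − 1.6% = 0.4 points.
The ratio doubles every 70/0.4 ≈ 175.00 years.
263/175.00 ≈ 1.50 doublings → ratio ≈ 2^1.50 ≈ 2.8.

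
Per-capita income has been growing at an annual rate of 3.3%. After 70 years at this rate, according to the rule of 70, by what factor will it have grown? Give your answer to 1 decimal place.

Doubles every ≈ 21.21 years (70/3.3).
70 years is 3.30 doublings; 2^3.30 ≈ 9.8×.

about 9.8 times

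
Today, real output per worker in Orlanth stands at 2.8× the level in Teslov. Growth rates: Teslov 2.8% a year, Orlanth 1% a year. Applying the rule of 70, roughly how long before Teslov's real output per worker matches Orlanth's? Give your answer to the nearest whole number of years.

Teslov gains on Orlanth at 2.8% − 1% = 1.8 points a year.
At that relative rate the gap halves every 70/1.8 ≈ 38.89 years.
A 2.8× gap takes log₂(2.8) ≈ 1.49 halvings to close: 1.49 × 38.89 ≈ 58 years.

≈ 58 years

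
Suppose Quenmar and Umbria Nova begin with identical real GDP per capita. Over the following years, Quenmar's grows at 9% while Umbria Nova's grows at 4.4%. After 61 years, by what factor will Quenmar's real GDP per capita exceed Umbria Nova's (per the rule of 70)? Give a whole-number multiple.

around 16 times

Quenmar pulls ahead at 4.6 pp per year, so the ratio doubles every 70/4.6 ≈ 15.22 years.
In 61 years that's 4.01 doublings: 2^4.01 ≈ 16.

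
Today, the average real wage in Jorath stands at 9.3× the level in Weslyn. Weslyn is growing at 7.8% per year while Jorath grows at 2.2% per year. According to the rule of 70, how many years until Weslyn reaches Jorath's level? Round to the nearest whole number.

What matters is the difference: 5.6 pp.
Rule of 70 on the gap: the ratio halves every 70/5.6 ≈ 12.50 years.
A 9.3× gap takes log₂(9.3) ≈ 3.22 halvings to close: 3.22 × 12.50 ≈ 40 years.

≈ 40 years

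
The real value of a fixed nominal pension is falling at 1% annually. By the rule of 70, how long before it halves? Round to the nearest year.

70 years

Falling at 1%, it halves about every 70/1 = 70.00 years.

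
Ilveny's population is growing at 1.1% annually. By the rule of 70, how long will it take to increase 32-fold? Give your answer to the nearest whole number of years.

At 1.1% it doubles every 70/1.1 ≈ 63.64 years.
32× is 5 doublings, so 5 × 63.64 ≈ 318 years.

318 years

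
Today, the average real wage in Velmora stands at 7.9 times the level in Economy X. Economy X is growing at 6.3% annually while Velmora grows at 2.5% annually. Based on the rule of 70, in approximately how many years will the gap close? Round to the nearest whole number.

around 55 years

Economy X gains on Velmora at 6.3% − 2.5% = 3.8 points a year.
At that relative rate the gap halves every 70/3.8 ≈ 18.42 years.
A 7.9 times gap takes log₂(7.9) ≈ 2.98 halvings to close: 2.98 × 18.42 ≈ 55 years.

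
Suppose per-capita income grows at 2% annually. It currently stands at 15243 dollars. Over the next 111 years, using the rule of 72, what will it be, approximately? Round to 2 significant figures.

≈ 130000 dollars

Doubling time ≈ 72/2 = 36.00 years.
111 years is 111/36.00 ≈ 3.08 doublings, a factor of 2^3.08 ≈ 8.46.
15243 × 8.46 ≈ 130000 dollars.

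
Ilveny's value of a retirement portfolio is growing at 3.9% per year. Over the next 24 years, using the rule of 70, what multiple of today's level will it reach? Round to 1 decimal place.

Doubles every ≈ 17.95 years (70/3.9).
24 years is 1.34 doublings; 2^1.34 ≈ 2.5×.

≈ 2.5 times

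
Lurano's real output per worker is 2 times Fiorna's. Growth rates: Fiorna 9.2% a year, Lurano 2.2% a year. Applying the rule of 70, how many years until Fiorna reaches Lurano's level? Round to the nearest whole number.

The growth-rate gap is 9.2% − 2.2% = 7 percentage points.
So the ratio between them halves every 70/7 ≈ 10.00 years.
A 2 times gap closes after 1 halving: 1 × 10.00 ≈ 10 years.

approximately 10 years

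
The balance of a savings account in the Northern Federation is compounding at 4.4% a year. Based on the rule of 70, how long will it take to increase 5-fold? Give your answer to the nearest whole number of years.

approximately 37 years

Doubling time ≈ 70/4.4 = 15.91 years.
Reaching 5× takes log₂(5) ≈ 2.32 doublings.
2.32 × 15.91 ≈ 37 years.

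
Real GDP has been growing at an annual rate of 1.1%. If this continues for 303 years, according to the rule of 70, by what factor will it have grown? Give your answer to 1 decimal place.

27.1 times

Doubles every ≈ 63.64 years (70/1.1).
303 years is 4.76 doublings; 2^4.76 ≈ 27.1×.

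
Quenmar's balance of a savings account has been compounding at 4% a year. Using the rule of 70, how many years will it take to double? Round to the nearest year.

At 4%, doubling takes about 70/4 = 17.50 years.

approximately 18 years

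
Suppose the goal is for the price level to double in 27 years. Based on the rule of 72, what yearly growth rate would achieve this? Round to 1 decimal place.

72 / 27 ≈ 2.67, so about 2.7% per year.

≈ 2.7% per year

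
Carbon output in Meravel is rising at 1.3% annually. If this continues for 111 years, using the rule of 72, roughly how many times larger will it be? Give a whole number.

about 4 times

72/1.3 ≈ 55.38 years per doubling.
111 years fits 2 doublings: 2^2 = 4.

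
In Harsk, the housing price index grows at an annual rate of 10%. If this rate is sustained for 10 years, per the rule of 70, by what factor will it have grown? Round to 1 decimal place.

about 2.7 times

Doubles every ≈ 7.00 years (70/10).
10 years is 1.43 doublings; 2^1.43 ≈ 2.7×.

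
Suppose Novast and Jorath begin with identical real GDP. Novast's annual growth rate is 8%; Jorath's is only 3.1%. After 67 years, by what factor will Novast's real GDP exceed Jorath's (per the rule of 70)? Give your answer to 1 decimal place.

Only the 4.9-point difference matters.
70/4.9 ≈ 14.29 years per doubling of the ratio; 67 years gives 4.69 doublings, so ≈ 25.8×.

approximately 25.8 times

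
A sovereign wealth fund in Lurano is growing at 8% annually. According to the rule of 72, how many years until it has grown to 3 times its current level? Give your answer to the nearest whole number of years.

approximately 14 years

Doubling time ≈ 72/8 = 9.00 years.
3× is log₂ 3 ≈ 1.58 doublings, so ≈ 1.58 × 9.00 = 14 years.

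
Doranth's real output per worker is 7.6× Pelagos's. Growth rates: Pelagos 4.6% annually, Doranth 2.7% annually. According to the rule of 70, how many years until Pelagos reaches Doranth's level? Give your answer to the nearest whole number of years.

Pelagos gains on Doranth at 4.6% − 2.7% = 1.9 points a year.
At that relative rate the gap halves every 70/1.9 ≈ 36.84 years.
A 7.6× gap takes log₂(7.6) ≈ 2.93 halvings to close: 2.93 × 36.84 ≈ 108 years.

roughly 108 years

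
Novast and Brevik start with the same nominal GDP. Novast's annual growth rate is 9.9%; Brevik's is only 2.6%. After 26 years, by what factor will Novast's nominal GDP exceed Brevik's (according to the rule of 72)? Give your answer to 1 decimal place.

around 6.2 times

Rate gap = 9.9% − 2.6% = 7.3 points.
The ratio doubles every 72/7.3 ≈ 9.86 years.
26/9.86 ≈ 2.64 doublings → ratio ≈ 2^2.64 ≈ 6.2.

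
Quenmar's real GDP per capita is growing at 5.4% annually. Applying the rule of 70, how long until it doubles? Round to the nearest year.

approximately 13 years

At 5.4%, doubling takes about 70/5.4 = 12.96 years.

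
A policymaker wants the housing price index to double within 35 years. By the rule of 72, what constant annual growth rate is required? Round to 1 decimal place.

72 / 35 ≈ 2.06, so about 2.1% annually.

about 2.1%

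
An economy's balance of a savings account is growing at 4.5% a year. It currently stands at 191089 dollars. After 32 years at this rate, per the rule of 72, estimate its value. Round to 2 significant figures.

It doubles every 72/4.5 ≈ 16.00 years, so 32 years is 2.00 doublings.
2^2.00 ≈ 4.00; 191089 × 4.00 ≈ 760000 dollars.

roughly 760000 dollars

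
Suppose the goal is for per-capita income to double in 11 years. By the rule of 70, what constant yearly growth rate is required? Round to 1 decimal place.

roughly 6.4% per year

70 / 11 ≈ 6.36, so about 6.4% per year.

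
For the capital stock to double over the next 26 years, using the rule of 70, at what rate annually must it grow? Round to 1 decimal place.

70 / 26 ≈ 2.69, so about 2.7% annually.

about 2.7%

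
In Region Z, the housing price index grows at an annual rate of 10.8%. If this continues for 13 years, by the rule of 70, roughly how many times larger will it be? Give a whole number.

70/10.8 ≈ 6.48 years per doubling.
13 years fits 2 doublings: 2^2 = 4.

≈ 4 times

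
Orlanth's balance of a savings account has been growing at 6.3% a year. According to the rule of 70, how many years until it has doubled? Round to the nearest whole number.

70/6.3 ≈ 11.11, so it doubles roughly every 11 years.

roughly 11 years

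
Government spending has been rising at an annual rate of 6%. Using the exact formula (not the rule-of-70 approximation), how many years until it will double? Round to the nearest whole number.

12 years

t = ln(2) / ln(1 + 0.06) = 0.6931 / 0.058269 ≈ 11.89.
≈ 12 years.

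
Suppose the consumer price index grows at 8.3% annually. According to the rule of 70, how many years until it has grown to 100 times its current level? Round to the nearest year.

At 8.3% it doubles every 70/8.3 ≈ 8.43 years.
100× is log₂ 100 ≈ 6.64 doublings, so ≈ 6.64 × 8.43 = 56 years.

around 56 years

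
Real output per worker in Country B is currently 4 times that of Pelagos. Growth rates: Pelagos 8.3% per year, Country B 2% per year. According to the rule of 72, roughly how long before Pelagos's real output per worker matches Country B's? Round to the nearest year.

What matters is the difference: 6.3 pp.
Rule of 72 on the gap: the ratio halves every 72/6.3 ≈ 11.43 years.
A 4 times gap closes after 2 halvings: 2 × 11.43 ≈ 23 years.

approximately 23 years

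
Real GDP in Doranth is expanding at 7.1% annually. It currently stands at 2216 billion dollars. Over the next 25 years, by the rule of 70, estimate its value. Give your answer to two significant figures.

≈ 13000 billion dollars

Doubling time ≈ 70/7.1 = 9.86 years.
25 years is 25/9.86 ≈ 2.54 doublings, a factor of 2^2.54 ≈ 5.82.
2216 × 5.82 ≈ 13000 billion dollars.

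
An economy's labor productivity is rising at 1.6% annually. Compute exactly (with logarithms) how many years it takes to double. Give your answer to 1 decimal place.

43.7 years

t = ln(2) / ln(1 + 0.016) = 0.6931 / 0.015873 ≈ 43.67.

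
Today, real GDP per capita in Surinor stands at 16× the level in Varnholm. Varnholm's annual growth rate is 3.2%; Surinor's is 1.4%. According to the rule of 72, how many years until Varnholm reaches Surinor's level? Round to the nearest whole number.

≈ 160 years

What matters is the difference: 1.8 pp.
Rule of 72 on the gap: the ratio halves every 72/1.8 ≈ 40.00 years.
A 16× gap closes after 4 halvings: 4 × 40.00 ≈ 160 years.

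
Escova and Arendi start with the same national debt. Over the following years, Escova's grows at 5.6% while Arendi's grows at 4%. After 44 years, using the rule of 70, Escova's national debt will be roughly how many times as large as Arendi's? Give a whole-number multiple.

2 times

Only the 1.6-point difference matters.
70/1.6 ≈ 43.75 years per doubling of the ratio; 44 years gives 1.01 doublings, so ≈ 2×.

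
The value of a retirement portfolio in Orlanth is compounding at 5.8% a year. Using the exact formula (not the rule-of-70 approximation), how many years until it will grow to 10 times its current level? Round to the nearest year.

41 years

t = ln(10) / ln(1 + 0.058) = 2.3026 / 0.056380 ≈ 40.84.
≈ 41 years.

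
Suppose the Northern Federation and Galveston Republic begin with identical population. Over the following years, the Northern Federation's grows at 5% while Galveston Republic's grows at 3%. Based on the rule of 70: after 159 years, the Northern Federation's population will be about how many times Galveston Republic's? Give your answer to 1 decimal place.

23.3 times

the Northern Federation pulls ahead at 2 pp per year, so the ratio doubles every 70/2 ≈ 35.00 years.
In 159 years that's 4.54 doublings: 2^4.54 ≈ 23.3.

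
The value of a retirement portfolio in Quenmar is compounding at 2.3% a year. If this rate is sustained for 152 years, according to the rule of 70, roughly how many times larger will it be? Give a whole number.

Doubling time ≈ 70/2.3 = 30.43 years.
152/30.43 ≈ 5 doublings, so about 2^5 = 32×.

roughly 32 times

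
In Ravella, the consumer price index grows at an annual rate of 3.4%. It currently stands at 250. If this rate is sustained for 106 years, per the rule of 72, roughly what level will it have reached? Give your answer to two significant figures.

approximately 8000

Doubling time ≈ 72/3.4 = 21.18 years.
106 years is 106/21.18 ≈ 5.00 doublings, a factor of 2^5.00 ≈ 32.00.
250 × 32.00 ≈ 8000.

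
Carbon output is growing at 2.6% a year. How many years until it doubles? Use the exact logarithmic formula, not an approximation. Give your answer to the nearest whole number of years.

t = ln(2) / ln(1 + 0.026) = 0.6931 / 0.025668 ≈ 27.00.
≈ 27 years.

27 years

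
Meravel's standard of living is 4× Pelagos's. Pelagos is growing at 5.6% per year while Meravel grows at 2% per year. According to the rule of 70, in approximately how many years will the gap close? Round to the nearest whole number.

39 years

What matters is the difference: 3.6 pp.
Rule of 70 on the gap: the ratio halves every 70/3.6 ≈ 19.44 years.
A 4× gap closes after 2 halvings: 2 × 19.44 ≈ 39 years.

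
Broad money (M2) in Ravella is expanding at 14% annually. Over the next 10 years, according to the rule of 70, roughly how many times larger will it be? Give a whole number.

≈ 4 times

At 14% one doubling takes ≈ 5.00 years; 10 years is 2 of them, so ×4.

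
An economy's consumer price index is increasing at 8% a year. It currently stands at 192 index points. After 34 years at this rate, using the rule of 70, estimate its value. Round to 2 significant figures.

It doubles every 70/8 ≈ 8.75 years, so 34 years is 3.89 doublings.
2^3.89 ≈ 14.83; 192 × 14.83 ≈ 2800 index points.

about 2800 index points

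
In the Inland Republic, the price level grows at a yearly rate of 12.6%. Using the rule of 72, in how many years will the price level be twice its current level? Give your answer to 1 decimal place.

At 12.6%, doubling takes about 72/12.6 = 5.71 years.

approximately 5.7 years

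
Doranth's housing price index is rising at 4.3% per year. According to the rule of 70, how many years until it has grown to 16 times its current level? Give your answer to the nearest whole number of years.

65 years

Doubling time ≈ 70/4.3 = 16.28 years.
Getting to 16× needs 4 doublings: 4 × 16.28 ≈ 65 years.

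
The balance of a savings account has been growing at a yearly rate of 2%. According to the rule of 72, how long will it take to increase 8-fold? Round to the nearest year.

about 108 years

One doubling takes 72/2 = 36.00 years.
Getting to 8× needs 3 doublings: 3 × 36.00 ≈ 108 years.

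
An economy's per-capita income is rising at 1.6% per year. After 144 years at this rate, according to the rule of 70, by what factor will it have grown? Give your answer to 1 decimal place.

Doubles every ≈ 43.75 years (70/1.6).
144 years is 3.29 doublings; 2^3.29 ≈ 9.8×.

≈ 9.8 times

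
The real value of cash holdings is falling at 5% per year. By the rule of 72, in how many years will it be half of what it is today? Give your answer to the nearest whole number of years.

≈ 14 years

Falling at 5%, it halves about every 72/5 = 14.40 years.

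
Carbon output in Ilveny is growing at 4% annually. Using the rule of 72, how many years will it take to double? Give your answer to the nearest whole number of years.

roughly 18 years

At 4%, doubling takes about 72/4 = 18.00 years.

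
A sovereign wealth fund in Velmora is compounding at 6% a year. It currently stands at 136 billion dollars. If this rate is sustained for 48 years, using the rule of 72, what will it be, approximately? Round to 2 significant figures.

about 2200 billion dollars

It doubles every 72/6 ≈ 12.00 years, so 48 years is 4.00 doublings.
2^4.00 ≈ 16.00; 136 × 16.00 ≈ 2200 billion dollars.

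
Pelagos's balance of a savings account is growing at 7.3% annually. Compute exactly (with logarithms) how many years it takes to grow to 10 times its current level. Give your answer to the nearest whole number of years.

33 years

t = ln(10) / ln(1 + 0.073) = 2.3026 / 0.070458 ≈ 32.68.
≈ 33 years.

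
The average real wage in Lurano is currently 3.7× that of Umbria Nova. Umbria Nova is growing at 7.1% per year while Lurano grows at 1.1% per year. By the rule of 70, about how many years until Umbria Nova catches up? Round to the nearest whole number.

around 22 years

The growth-rate gap is 7.1% − 1.1% = 6 percentage points.
So the ratio between them halves every 70/6 ≈ 11.67 years.
A 3.7× gap takes log₂(3.7) ≈ 1.89 halvings to close: 1.89 × 11.67 ≈ 22 years.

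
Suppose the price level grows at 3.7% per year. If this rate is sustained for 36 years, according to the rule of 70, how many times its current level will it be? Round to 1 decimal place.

about 3.7 times

Doubles every ≈ 18.92 years (70/3.7).
36 years is 1.90 doublings; 2^1.90 ≈ 3.7×.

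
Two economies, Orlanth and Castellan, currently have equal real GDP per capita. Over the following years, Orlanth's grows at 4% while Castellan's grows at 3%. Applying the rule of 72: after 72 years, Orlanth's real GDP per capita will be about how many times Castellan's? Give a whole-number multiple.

≈ 2 times

Only the 1-point difference matters.
72/1 ≈ 72.00 years per doubling of the ratio; 72 years gives 1.00 doublings, so ≈ 2×.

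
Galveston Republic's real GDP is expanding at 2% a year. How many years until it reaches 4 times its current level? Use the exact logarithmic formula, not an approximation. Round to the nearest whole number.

t = ln(4) / ln(1 + 0.02) = 1.3863 / 0.019803 ≈ 70.00.
≈ 70 years.

70 years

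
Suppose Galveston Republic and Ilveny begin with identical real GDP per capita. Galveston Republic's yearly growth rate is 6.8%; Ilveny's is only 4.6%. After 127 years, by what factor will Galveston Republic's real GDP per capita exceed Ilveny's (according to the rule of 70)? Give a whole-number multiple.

16 times

Only the 2.2-point difference matters.
70/2.2 ≈ 31.82 years per doubling of the ratio; 127 years gives 3.99 doublings, so ≈ 16×.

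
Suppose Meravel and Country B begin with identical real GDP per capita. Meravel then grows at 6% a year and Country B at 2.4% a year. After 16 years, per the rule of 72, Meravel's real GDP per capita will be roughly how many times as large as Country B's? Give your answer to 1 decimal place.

Only the 3.6-point difference matters.
72/3.6 ≈ 20.00 years per doubling of the ratio; 16 years gives 0.80 doublings, so ≈ 1.7×.

approximately 1.7 times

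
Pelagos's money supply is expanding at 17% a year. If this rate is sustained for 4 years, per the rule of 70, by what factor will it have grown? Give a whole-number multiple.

around 2 times

At 17% one doubling takes ≈ 4.12 years; 4 years is 1 of them, so ×2.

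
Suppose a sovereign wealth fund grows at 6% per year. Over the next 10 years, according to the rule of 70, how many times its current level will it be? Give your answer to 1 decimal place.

1.8 times

Doubling time ≈ 70/6 = 11.67 years.
10 years / 11.67 ≈ 0.86 doublings → factor 2^0.86 ≈ 1.8.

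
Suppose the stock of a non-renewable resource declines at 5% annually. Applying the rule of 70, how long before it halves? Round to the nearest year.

14 years

The rule works in reverse for decay: 70/5 ≈ 14.00 years to halve.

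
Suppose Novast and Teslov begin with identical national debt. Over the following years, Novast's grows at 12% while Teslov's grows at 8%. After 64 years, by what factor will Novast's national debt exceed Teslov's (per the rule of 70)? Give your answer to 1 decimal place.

roughly 12.6 times

Only the 4-point difference matters.
70/4 ≈ 17.50 years per doubling of the ratio; 64 years gives 3.66 doublings, so ≈ 12.6×.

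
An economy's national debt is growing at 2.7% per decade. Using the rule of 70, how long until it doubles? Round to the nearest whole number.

70/2.7 ≈ 25.93, so it doubles roughly every 26 decades.

26 decades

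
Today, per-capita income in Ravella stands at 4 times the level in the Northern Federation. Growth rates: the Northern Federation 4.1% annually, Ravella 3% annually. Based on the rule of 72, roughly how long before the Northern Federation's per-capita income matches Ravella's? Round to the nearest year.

≈ 131 years

The growth-rate gap is 4.1% − 3% = 1.1 percentage points.
So the ratio between them halves every 72/1.1 ≈ 65.45 years.
A 4 times gap closes after 2 halvings: 2 × 65.45 ≈ 131 years.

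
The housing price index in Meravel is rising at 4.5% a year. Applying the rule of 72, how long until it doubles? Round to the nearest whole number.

72/4.5 ≈ 16.00, so it doubles roughly every 16 years.

around 16 years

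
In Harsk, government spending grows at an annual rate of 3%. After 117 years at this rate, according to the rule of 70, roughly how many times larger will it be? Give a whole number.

approximately 32 times

Doubling time ≈ 70/3 = 23.33 years.
117/23.33 ≈ 5 doublings, so about 2^5 = 32×.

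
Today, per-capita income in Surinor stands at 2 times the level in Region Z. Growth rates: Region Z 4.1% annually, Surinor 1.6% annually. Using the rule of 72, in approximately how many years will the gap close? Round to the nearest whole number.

Region Z gains on Surinor at 4.1% − 1.6% = 2.5 points a year.
At that relative rate the gap halves every 72/2.5 ≈ 28.80 years.
A 2 times gap closes after 1 halving: 1 × 28.80 ≈ 29 years.

≈ 29 years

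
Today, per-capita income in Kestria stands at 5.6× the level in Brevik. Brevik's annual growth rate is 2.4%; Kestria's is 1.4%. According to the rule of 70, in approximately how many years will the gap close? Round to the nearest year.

What matters is the difference: 1 pp.
Rule of 70 on the gap: the ratio halves every 70/1 ≈ 70.00 years.
A 5.6× gap takes log₂(5.6) ≈ 2.49 halvings to close: 2.49 × 70.00 ≈ 174 years.

≈ 174 years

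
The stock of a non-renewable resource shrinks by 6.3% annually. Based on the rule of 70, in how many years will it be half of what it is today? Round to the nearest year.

approximately 11 years

Falling at 6.3%, it halves about every 70/6.3 = 11.11 years.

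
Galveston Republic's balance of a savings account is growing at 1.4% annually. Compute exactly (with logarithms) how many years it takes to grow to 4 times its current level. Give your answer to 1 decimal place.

99.7 years

t = ln(4) / ln(1 + 0.014) = 1.3863 / 0.013903 ≈ 99.71.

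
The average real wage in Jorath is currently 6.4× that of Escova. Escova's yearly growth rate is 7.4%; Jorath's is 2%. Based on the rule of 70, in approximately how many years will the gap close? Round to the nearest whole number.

about 35 years

Escova gains on Jorath at 7.4% − 2% = 5.4 points a year.
At that relative rate the gap halves every 70/5.4 ≈ 12.96 years.
A 6.4× gap takes log₂(6.4) ≈ 2.68 halvings to close: 2.68 × 12.96 ≈ 35 years.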